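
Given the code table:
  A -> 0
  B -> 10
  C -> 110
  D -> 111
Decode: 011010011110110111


Decoding:
0 -> A
110 -> C
10 -> B
0 -> A
111 -> D
10 -> B
110 -> C
111 -> D


Result: ACBADBCD


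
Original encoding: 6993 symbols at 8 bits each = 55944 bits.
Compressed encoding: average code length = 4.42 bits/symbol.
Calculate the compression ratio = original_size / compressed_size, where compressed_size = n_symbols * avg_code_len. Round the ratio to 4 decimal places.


original_size = n_symbols * orig_bits = 6993 * 8 = 55944 bits
compressed_size = n_symbols * avg_code_len = 6993 * 4.42 = 30909.06 bits
ratio = original_size / compressed_size = 55944 / 30909.06 = 1.81

Compression ratio = 1.81


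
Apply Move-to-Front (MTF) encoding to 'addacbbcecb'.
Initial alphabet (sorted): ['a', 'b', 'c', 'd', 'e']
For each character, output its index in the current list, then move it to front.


MTF encoding:
'a': index 0 in ['a', 'b', 'c', 'd', 'e'] -> ['a', 'b', 'c', 'd', 'e']
'd': index 3 in ['a', 'b', 'c', 'd', 'e'] -> ['d', 'a', 'b', 'c', 'e']
'd': index 0 in ['d', 'a', 'b', 'c', 'e'] -> ['d', 'a', 'b', 'c', 'e']
'a': index 1 in ['d', 'a', 'b', 'c', 'e'] -> ['a', 'd', 'b', 'c', 'e']
'c': index 3 in ['a', 'd', 'b', 'c', 'e'] -> ['c', 'a', 'd', 'b', 'e']
'b': index 3 in ['c', 'a', 'd', 'b', 'e'] -> ['b', 'c', 'a', 'd', 'e']
'b': index 0 in ['b', 'c', 'a', 'd', 'e'] -> ['b', 'c', 'a', 'd', 'e']
'c': index 1 in ['b', 'c', 'a', 'd', 'e'] -> ['c', 'b', 'a', 'd', 'e']
'e': index 4 in ['c', 'b', 'a', 'd', 'e'] -> ['e', 'c', 'b', 'a', 'd']
'c': index 1 in ['e', 'c', 'b', 'a', 'd'] -> ['c', 'e', 'b', 'a', 'd']
'b': index 2 in ['c', 'e', 'b', 'a', 'd'] -> ['b', 'c', 'e', 'a', 'd']


Output: [0, 3, 0, 1, 3, 3, 0, 1, 4, 1, 2]


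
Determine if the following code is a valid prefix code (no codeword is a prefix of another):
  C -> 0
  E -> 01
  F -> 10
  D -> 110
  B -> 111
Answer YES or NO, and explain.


Checking each pair (does one codeword prefix another?):
  C='0' vs E='01': prefix -- VIOLATION

NO -- this is NOT a valid prefix code. C (0) is a prefix of E (01).


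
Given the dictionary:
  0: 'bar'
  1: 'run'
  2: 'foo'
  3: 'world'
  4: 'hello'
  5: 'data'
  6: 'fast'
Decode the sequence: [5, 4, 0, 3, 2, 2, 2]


Look up each index in the dictionary:
  5 -> 'data'
  4 -> 'hello'
  0 -> 'bar'
  3 -> 'world'
  2 -> 'foo'
  2 -> 'foo'
  2 -> 'foo'

Decoded: "data hello bar world foo foo foo"


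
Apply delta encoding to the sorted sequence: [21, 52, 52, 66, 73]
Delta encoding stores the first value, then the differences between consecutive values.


First value: 21
Deltas:
  52 - 21 = 31
  52 - 52 = 0
  66 - 52 = 14
  73 - 66 = 7


Delta encoded: [21, 31, 0, 14, 7]


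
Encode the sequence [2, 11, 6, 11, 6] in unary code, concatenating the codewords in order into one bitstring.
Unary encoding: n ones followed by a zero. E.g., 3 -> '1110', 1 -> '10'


Encode each number as n ones followed by a terminating 0:
  2 -> 110 (3 bits)
  11 -> 111111111110 (12 bits)
  6 -> 1111110 (7 bits)
  11 -> 111111111110 (12 bits)
  6 -> 1111110 (7 bits)
Total length = 3 + 12 + 7 + 12 + 7 = 41 bits.

Unary([2, 11, 6, 11, 6]) = 11011111111111011111101111111111101111110 (41 bits)


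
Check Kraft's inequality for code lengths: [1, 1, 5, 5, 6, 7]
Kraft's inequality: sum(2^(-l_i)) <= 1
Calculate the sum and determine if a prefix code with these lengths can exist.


Sum = 2^(-1) + 2^(-1) + 2^(-5) + 2^(-5) + 2^(-6) + 2^(-7)
    = 0.5 + 0.5 + 0.03125 + 0.03125 + 0.015625 + 0.0078125
    = 139/128 = 1.0859375
Since 1.0859375 > 1, Kraft's inequality is NOT satisfied.
A prefix code with these lengths CANNOT exist.

Kraft sum = 1.0859375. Not satisfied.


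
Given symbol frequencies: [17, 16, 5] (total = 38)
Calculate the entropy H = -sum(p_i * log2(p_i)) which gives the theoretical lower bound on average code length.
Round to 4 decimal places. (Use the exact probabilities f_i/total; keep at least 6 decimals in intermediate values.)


Per-symbol terms -p_i * log2(p_i) with p_i = f_i/38:
  p = 17/38 = 0.447368: log2(p) = -1.160465, -p*log2(p) = 0.519155
  p = 16/38 = 0.421053: log2(p) = -1.247928, -p*log2(p) = 0.525443
  p = 5/38 = 0.131579: log2(p) = -2.925999, -p*log2(p) = 0.385000
H = 0.519155 + 0.525443 + 0.385000 = 1.429598

H = 1.4296 bits/symbol


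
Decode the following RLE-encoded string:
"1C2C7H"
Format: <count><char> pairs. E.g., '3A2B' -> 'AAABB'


Expanding each <count><char> pair:
  1C -> 'C'
  2C -> 'CC'
  7H -> 'HHHHHHH'

Decoded = CCCHHHHHHH


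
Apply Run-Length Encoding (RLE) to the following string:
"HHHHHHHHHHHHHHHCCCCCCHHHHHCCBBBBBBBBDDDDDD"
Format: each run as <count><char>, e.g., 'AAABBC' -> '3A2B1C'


Scanning runs left to right:
  i=0: run of 'H' x 15 -> '15H'
  i=15: run of 'C' x 6 -> '6C'
  i=21: run of 'H' x 5 -> '5H'
  i=26: run of 'C' x 2 -> '2C'
  i=28: run of 'B' x 8 -> '8B'
  i=36: run of 'D' x 6 -> '6D'

RLE = 15H6C5H2C8B6D


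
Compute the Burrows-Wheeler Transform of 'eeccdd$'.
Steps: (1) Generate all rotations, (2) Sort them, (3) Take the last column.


Rotations (sorted):
  0: $eeccdd -> last char: d
  1: ccdd$ee -> last char: e
  2: cdd$eec -> last char: c
  3: d$eeccd -> last char: d
  4: dd$eecc -> last char: c
  5: eccdd$e -> last char: e
  6: eeccdd$ -> last char: $


BWT = decdce$


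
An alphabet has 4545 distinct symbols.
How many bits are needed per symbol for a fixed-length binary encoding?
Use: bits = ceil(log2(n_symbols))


log2(4545) = 12.1501
Bracket: 2^12 = 4096 < 4545 <= 2^13 = 8192
So ceil(log2(4545)) = 13

bits = ceil(log2(4545)) = ceil(12.1501) = 13 bits


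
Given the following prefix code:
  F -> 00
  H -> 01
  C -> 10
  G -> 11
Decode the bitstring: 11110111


Decoding step by step:
Bits 11 -> G
Bits 11 -> G
Bits 01 -> H
Bits 11 -> G


Decoded message: GGHG


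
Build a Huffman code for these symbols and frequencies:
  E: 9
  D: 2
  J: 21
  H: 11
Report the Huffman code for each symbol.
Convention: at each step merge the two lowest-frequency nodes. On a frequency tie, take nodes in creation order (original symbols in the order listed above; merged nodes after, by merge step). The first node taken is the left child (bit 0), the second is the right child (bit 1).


Huffman tree construction:
Step 1: Merge D(2) + E(9) = 11
Step 2: Merge H(11) + (D+E)(11) = 22
Step 3: Merge J(21) + (H+(D+E))(22) = 43
Read each symbol's code off the tree from the root (left child = 0, right child = 1).

Codes:
  E: 111 (length 3)
  D: 110 (length 3)
  J: 0 (length 1)
  H: 10 (length 2)
Average code length: 76/43 = 1.7674 bits/symbol


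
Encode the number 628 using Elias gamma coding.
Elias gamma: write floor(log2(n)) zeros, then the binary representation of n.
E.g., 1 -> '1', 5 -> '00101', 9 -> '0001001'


num_bits = floor(log2(628)) + 1 = 10
leading_zeros = num_bits - 1 = 9
binary(628) = 1001110100

Elias gamma(628) = '000000000' + '1001110100' = 0000000001001110100 (19 bits)


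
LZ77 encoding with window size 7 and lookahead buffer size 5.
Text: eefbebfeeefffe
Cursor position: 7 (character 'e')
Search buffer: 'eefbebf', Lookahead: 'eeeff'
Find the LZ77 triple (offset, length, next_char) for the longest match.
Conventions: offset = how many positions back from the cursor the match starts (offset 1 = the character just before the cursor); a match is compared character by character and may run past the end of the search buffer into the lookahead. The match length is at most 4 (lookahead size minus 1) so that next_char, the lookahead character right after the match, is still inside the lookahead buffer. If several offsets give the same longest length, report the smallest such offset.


Try each offset into the search buffer:
  offset=1 (pos 6, char 'f'): match length 0
  offset=2 (pos 5, char 'b'): match length 0
  offset=3 (pos 4, char 'e'): match length 1
  offset=4 (pos 3, char 'b'): match length 0
  offset=5 (pos 2, char 'f'): match length 0
  offset=6 (pos 1, char 'e'): match length 1
  offset=7 (pos 0, char 'e'): match length 2
Longest match has length 2 at offset 7.
next_char = character at position 7 + 2 = 9 -> 'e'

Best match: offset=7, length=2 (matching 'ee' starting at position 0)
LZ77 triple: (7, 2, 'e')


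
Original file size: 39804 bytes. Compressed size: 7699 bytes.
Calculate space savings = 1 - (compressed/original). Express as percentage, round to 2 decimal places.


ratio = compressed/original = 7699/39804 = 0.193423
savings = 1 - ratio = 1 - 0.193423 = 0.806577
as a percentage: 0.806577 * 100 = 80.66%

Space savings = 1 - 7699/39804 = 80.66%


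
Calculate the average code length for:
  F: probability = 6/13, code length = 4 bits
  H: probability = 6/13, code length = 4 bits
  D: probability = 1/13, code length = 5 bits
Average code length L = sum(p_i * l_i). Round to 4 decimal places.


Weighted contributions p_i * l_i:
  F: (6/13) * 4 = 24/13
  H: (6/13) * 4 = 24/13
  D: (1/13) * 5 = 5/13
Sum = (24 + 24 + 5)/13 = 53/13

L = 53/13 = 4.0769 bits/symbol


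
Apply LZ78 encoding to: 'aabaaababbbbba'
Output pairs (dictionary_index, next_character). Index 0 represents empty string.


LZ78 encoding steps:
Dictionary: {0: ''}
Step 1: w='' (idx 0), next='a' -> output (0, 'a'), add 'a' as idx 1
Step 2: w='a' (idx 1), next='b' -> output (1, 'b'), add 'ab' as idx 2
Step 3: w='a' (idx 1), next='a' -> output (1, 'a'), add 'aa' as idx 3
Step 4: w='ab' (idx 2), next='a' -> output (2, 'a'), add 'aba' as idx 4
Step 5: w='' (idx 0), next='b' -> output (0, 'b'), add 'b' as idx 5
Step 6: w='b' (idx 5), next='b' -> output (5, 'b'), add 'bb' as idx 6
Step 7: w='bb' (idx 6), next='a' -> output (6, 'a'), add 'bba' as idx 7


Encoded: [(0, 'a'), (1, 'b'), (1, 'a'), (2, 'a'), (0, 'b'), (5, 'b'), (6, 'a')]


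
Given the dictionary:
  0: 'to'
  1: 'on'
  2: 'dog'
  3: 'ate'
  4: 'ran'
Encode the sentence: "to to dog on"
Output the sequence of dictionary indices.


Look up each word in the dictionary:
  'to' -> 0
  'to' -> 0
  'dog' -> 2
  'on' -> 1

Encoded: [0, 0, 2, 1]


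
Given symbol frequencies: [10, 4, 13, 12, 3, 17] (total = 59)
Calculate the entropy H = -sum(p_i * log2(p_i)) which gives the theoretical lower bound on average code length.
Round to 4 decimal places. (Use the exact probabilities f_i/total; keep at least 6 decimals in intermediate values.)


Per-symbol terms -p_i * log2(p_i) with p_i = f_i/59:
  p = 10/59 = 0.169492: log2(p) = -2.560715, -p*log2(p) = 0.434019
  p = 4/59 = 0.067797: log2(p) = -3.882643, -p*log2(p) = 0.263230
  p = 13/59 = 0.220339: log2(p) = -2.182203, -p*log2(p) = 0.480824
  p = 12/59 = 0.203390: log2(p) = -2.297681, -p*log2(p) = 0.467325
  p = 3/59 = 0.050847: log2(p) = -4.297681, -p*log2(p) = 0.218526
  p = 17/59 = 0.288136: log2(p) = -1.795180, -p*log2(p) = 0.517255
H = 0.434019 + 0.263230 + 0.480824 + 0.467325 + 0.218526 + 0.517255 = 2.381179

H = 2.3812 bits/symbol


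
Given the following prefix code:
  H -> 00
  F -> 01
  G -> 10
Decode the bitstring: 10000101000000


Decoding step by step:
Bits 10 -> G
Bits 00 -> H
Bits 01 -> F
Bits 01 -> F
Bits 00 -> H
Bits 00 -> H
Bits 00 -> H


Decoded message: GHFFHHH


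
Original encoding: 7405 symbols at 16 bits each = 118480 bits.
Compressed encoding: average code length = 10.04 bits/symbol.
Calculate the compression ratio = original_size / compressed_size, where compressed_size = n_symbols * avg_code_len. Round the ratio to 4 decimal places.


original_size = n_symbols * orig_bits = 7405 * 16 = 118480 bits
compressed_size = n_symbols * avg_code_len = 7405 * 10.04 = 74346.2 bits
ratio = original_size / compressed_size = 118480 / 74346.2 = 1.5936

Compression ratio = 1.5936


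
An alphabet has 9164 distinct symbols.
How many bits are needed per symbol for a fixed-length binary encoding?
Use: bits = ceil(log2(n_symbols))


log2(9164) = 13.1618
Bracket: 2^13 = 8192 < 9164 <= 2^14 = 16384
So ceil(log2(9164)) = 14

bits = ceil(log2(9164)) = ceil(13.1618) = 14 bits


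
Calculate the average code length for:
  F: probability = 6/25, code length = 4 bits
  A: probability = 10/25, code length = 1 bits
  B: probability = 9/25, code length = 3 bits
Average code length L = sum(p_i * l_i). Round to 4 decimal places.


Weighted contributions p_i * l_i:
  F: (6/25) * 4 = 24/25
  A: (10/25) * 1 = 10/25
  B: (9/25) * 3 = 27/25
Sum = (24 + 10 + 27)/25 = 61/25

L = 61/25 = 2.4400 bits/symbol


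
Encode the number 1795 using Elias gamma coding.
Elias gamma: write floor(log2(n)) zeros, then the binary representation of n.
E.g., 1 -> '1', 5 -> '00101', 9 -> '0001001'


num_bits = floor(log2(1795)) + 1 = 11
leading_zeros = num_bits - 1 = 10
binary(1795) = 11100000011

Elias gamma(1795) = '0000000000' + '11100000011' = 000000000011100000011 (21 bits)


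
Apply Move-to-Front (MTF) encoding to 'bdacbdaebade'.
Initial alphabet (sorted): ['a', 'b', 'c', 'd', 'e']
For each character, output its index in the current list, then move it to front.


MTF encoding:
'b': index 1 in ['a', 'b', 'c', 'd', 'e'] -> ['b', 'a', 'c', 'd', 'e']
'd': index 3 in ['b', 'a', 'c', 'd', 'e'] -> ['d', 'b', 'a', 'c', 'e']
'a': index 2 in ['d', 'b', 'a', 'c', 'e'] -> ['a', 'd', 'b', 'c', 'e']
'c': index 3 in ['a', 'd', 'b', 'c', 'e'] -> ['c', 'a', 'd', 'b', 'e']
'b': index 3 in ['c', 'a', 'd', 'b', 'e'] -> ['b', 'c', 'a', 'd', 'e']
'd': index 3 in ['b', 'c', 'a', 'd', 'e'] -> ['d', 'b', 'c', 'a', 'e']
'a': index 3 in ['d', 'b', 'c', 'a', 'e'] -> ['a', 'd', 'b', 'c', 'e']
'e': index 4 in ['a', 'd', 'b', 'c', 'e'] -> ['e', 'a', 'd', 'b', 'c']
'b': index 3 in ['e', 'a', 'd', 'b', 'c'] -> ['b', 'e', 'a', 'd', 'c']
'a': index 2 in ['b', 'e', 'a', 'd', 'c'] -> ['a', 'b', 'e', 'd', 'c']
'd': index 3 in ['a', 'b', 'e', 'd', 'c'] -> ['d', 'a', 'b', 'e', 'c']
'e': index 3 in ['d', 'a', 'b', 'e', 'c'] -> ['e', 'd', 'a', 'b', 'c']


Output: [1, 3, 2, 3, 3, 3, 3, 4, 3, 2, 3, 3]


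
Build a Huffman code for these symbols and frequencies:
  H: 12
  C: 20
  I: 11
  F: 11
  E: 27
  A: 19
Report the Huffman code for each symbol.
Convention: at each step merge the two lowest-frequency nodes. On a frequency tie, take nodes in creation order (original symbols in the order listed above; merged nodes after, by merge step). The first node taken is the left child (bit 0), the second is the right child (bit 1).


Huffman tree construction:
Step 1: Merge I(11) + F(11) = 22
Step 2: Merge H(12) + A(19) = 31
Step 3: Merge C(20) + (I+F)(22) = 42
Step 4: Merge E(27) + (H+A)(31) = 58
Step 5: Merge (C+(I+F))(42) + (E+(H+A))(58) = 100
Read each symbol's code off the tree from the root (left child = 0, right child = 1).

Codes:
  H: 110 (length 3)
  C: 00 (length 2)
  I: 010 (length 3)
  F: 011 (length 3)
  E: 10 (length 2)
  A: 111 (length 3)
Average code length: 253/100 = 2.5300 bits/symbol


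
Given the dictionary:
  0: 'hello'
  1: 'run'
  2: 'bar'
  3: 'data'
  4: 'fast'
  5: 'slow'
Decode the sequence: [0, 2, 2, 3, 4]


Look up each index in the dictionary:
  0 -> 'hello'
  2 -> 'bar'
  2 -> 'bar'
  3 -> 'data'
  4 -> 'fast'

Decoded: "hello bar bar data fast"


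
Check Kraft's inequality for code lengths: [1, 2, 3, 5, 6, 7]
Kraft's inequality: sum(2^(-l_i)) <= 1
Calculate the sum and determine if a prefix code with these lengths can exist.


Sum = 2^(-1) + 2^(-2) + 2^(-3) + 2^(-5) + 2^(-6) + 2^(-7)
    = 0.5 + 0.25 + 0.125 + 0.03125 + 0.015625 + 0.0078125
    = 119/128 = 0.9296875
Since 0.9296875 <= 1, Kraft's inequality IS satisfied.
A prefix code with these lengths CAN exist.

Kraft sum = 0.9296875. Satisfied.


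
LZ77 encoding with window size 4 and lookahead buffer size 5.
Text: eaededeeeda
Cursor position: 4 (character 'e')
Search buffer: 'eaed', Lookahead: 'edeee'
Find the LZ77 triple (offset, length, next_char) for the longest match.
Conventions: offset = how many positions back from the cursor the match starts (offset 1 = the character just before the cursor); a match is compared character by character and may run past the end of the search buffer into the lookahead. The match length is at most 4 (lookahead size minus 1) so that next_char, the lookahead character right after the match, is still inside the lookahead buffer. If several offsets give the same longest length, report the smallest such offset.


Try each offset into the search buffer:
  offset=1 (pos 3, char 'd'): match length 0
  offset=2 (pos 2, char 'e'): match length 3
  offset=3 (pos 1, char 'a'): match length 0
  offset=4 (pos 0, char 'e'): match length 1
Longest match has length 3 at offset 2.
next_char = character at position 4 + 3 = 7 -> 'e'

Best match: offset=2, length=3 (matching 'ede' starting at position 2)
LZ77 triple: (2, 3, 'e')


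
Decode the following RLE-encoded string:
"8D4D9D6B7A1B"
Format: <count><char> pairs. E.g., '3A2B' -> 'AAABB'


Expanding each <count><char> pair:
  8D -> 'DDDDDDDD'
  4D -> 'DDDD'
  9D -> 'DDDDDDDDD'
  6B -> 'BBBBBB'
  7A -> 'AAAAAAA'
  1B -> 'B'

Decoded = DDDDDDDDDDDDDDDDDDDDDBBBBBBAAAAAAAB


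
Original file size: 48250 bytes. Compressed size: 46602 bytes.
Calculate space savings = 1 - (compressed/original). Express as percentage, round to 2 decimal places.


ratio = compressed/original = 46602/48250 = 0.965845
savings = 1 - ratio = 1 - 0.965845 = 0.034155
as a percentage: 0.034155 * 100 = 3.42%

Space savings = 1 - 46602/48250 = 3.42%


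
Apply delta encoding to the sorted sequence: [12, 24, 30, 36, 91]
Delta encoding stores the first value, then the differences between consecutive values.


First value: 12
Deltas:
  24 - 12 = 12
  30 - 24 = 6
  36 - 30 = 6
  91 - 36 = 55


Delta encoded: [12, 12, 6, 6, 55]


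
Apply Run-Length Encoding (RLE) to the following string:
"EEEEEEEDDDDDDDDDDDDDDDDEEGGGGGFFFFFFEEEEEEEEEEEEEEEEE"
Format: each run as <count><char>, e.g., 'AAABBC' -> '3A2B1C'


Scanning runs left to right:
  i=0: run of 'E' x 7 -> '7E'
  i=7: run of 'D' x 16 -> '16D'
  i=23: run of 'E' x 2 -> '2E'
  i=25: run of 'G' x 5 -> '5G'
  i=30: run of 'F' x 6 -> '6F'
  i=36: run of 'E' x 17 -> '17E'

RLE = 7E16D2E5G6F17E


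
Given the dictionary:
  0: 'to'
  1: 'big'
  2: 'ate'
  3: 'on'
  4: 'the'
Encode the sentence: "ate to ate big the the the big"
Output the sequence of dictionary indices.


Look up each word in the dictionary:
  'ate' -> 2
  'to' -> 0
  'ate' -> 2
  'big' -> 1
  'the' -> 4
  'the' -> 4
  'the' -> 4
  'big' -> 1

Encoded: [2, 0, 2, 1, 4, 4, 4, 1]


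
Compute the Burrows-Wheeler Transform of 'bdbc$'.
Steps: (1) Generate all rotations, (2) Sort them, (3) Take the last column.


Rotations (sorted):
  0: $bdbc -> last char: c
  1: bc$bd -> last char: d
  2: bdbc$ -> last char: $
  3: c$bdb -> last char: b
  4: dbc$b -> last char: b


BWT = cd$bb


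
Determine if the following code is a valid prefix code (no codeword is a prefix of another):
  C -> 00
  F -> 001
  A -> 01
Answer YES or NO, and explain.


Checking each pair (does one codeword prefix another?):
  C='00' vs F='001': prefix -- VIOLATION

NO -- this is NOT a valid prefix code. C (00) is a prefix of F (001).


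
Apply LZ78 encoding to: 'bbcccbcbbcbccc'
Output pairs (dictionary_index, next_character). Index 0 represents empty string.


LZ78 encoding steps:
Dictionary: {0: ''}
Step 1: w='' (idx 0), next='b' -> output (0, 'b'), add 'b' as idx 1
Step 2: w='b' (idx 1), next='c' -> output (1, 'c'), add 'bc' as idx 2
Step 3: w='' (idx 0), next='c' -> output (0, 'c'), add 'c' as idx 3
Step 4: w='c' (idx 3), next='b' -> output (3, 'b'), add 'cb' as idx 4
Step 5: w='cb' (idx 4), next='b' -> output (4, 'b'), add 'cbb' as idx 5
Step 6: w='cb' (idx 4), next='c' -> output (4, 'c'), add 'cbc' as idx 6
Step 7: w='c' (idx 3), next='c' -> output (3, 'c'), add 'cc' as idx 7


Encoded: [(0, 'b'), (1, 'c'), (0, 'c'), (3, 'b'), (4, 'b'), (4, 'c'), (3, 'c')]


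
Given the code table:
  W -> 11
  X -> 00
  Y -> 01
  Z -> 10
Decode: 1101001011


Decoding:
11 -> W
01 -> Y
00 -> X
10 -> Z
11 -> W


Result: WYXZW


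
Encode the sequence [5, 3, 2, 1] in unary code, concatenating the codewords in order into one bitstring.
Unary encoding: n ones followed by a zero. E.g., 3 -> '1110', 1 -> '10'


Encode each number as n ones followed by a terminating 0:
  5 -> 111110 (6 bits)
  3 -> 1110 (4 bits)
  2 -> 110 (3 bits)
  1 -> 10 (2 bits)
Total length = 6 + 4 + 3 + 2 = 15 bits.

Unary([5, 3, 2, 1]) = 111110111011010 (15 bits)


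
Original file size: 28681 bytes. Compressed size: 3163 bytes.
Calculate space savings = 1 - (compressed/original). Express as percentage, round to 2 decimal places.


ratio = compressed/original = 3163/28681 = 0.110282
savings = 1 - ratio = 1 - 0.110282 = 0.889718
as a percentage: 0.889718 * 100 = 88.97%

Space savings = 1 - 3163/28681 = 88.97%


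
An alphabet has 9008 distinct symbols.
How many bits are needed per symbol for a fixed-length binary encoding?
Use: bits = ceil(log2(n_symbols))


log2(9008) = 13.137
Bracket: 2^13 = 8192 < 9008 <= 2^14 = 16384
So ceil(log2(9008)) = 14

bits = ceil(log2(9008)) = ceil(13.137) = 14 bits


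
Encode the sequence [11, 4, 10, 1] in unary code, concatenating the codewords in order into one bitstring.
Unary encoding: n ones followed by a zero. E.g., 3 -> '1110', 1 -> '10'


Encode each number as n ones followed by a terminating 0:
  11 -> 111111111110 (12 bits)
  4 -> 11110 (5 bits)
  10 -> 11111111110 (11 bits)
  1 -> 10 (2 bits)
Total length = 12 + 5 + 11 + 2 = 30 bits.

Unary([11, 4, 10, 1]) = 111111111110111101111111111010 (30 bits)


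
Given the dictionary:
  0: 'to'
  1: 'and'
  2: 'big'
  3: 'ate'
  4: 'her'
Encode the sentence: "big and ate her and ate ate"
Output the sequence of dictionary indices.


Look up each word in the dictionary:
  'big' -> 2
  'and' -> 1
  'ate' -> 3
  'her' -> 4
  'and' -> 1
  'ate' -> 3
  'ate' -> 3

Encoded: [2, 1, 3, 4, 1, 3, 3]


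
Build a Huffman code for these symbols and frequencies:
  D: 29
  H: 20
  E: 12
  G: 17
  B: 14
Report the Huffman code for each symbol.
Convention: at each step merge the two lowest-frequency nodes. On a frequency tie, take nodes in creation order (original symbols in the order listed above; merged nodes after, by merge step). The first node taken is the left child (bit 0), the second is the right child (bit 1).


Huffman tree construction:
Step 1: Merge E(12) + B(14) = 26
Step 2: Merge G(17) + H(20) = 37
Step 3: Merge (E+B)(26) + D(29) = 55
Step 4: Merge (G+H)(37) + ((E+B)+D)(55) = 92
Read each symbol's code off the tree from the root (left child = 0, right child = 1).

Codes:
  D: 11 (length 2)
  H: 01 (length 2)
  E: 100 (length 3)
  G: 00 (length 2)
  B: 101 (length 3)
Average code length: 210/92 = 2.2826 bits/symbol


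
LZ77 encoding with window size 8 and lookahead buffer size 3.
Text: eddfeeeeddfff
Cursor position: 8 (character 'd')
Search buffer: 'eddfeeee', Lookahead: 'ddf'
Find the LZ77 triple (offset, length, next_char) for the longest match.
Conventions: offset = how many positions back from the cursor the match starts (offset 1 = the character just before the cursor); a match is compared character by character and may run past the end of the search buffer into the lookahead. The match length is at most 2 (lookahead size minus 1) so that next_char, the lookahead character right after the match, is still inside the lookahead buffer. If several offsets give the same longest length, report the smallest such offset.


Try each offset into the search buffer:
  offset=1 (pos 7, char 'e'): match length 0
  offset=2 (pos 6, char 'e'): match length 0
  offset=3 (pos 5, char 'e'): match length 0
  offset=4 (pos 4, char 'e'): match length 0
  offset=5 (pos 3, char 'f'): match length 0
  offset=6 (pos 2, char 'd'): match length 1
  offset=7 (pos 1, char 'd'): match length 2
  offset=8 (pos 0, char 'e'): match length 0
Longest match has length 2 at offset 7.
next_char = character at position 8 + 2 = 10 -> 'f'

Best match: offset=7, length=2 (matching 'dd' starting at position 1)
LZ77 triple: (7, 2, 'f')


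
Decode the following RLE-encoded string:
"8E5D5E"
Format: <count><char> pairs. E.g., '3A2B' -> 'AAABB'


Expanding each <count><char> pair:
  8E -> 'EEEEEEEE'
  5D -> 'DDDDD'
  5E -> 'EEEEE'

Decoded = EEEEEEEEDDDDDEEEEE


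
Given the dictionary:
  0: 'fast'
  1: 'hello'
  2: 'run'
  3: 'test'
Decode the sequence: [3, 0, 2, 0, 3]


Look up each index in the dictionary:
  3 -> 'test'
  0 -> 'fast'
  2 -> 'run'
  0 -> 'fast'
  3 -> 'test'

Decoded: "test fast run fast test"


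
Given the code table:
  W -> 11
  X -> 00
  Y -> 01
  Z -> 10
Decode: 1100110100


Decoding:
11 -> W
00 -> X
11 -> W
01 -> Y
00 -> X


Result: WXWYX


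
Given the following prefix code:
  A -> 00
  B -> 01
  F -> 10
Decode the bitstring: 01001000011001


Decoding step by step:
Bits 01 -> B
Bits 00 -> A
Bits 10 -> F
Bits 00 -> A
Bits 01 -> B
Bits 10 -> F
Bits 01 -> B


Decoded message: BAFABFB


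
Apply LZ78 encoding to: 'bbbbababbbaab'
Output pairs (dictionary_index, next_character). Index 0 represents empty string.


LZ78 encoding steps:
Dictionary: {0: ''}
Step 1: w='' (idx 0), next='b' -> output (0, 'b'), add 'b' as idx 1
Step 2: w='b' (idx 1), next='b' -> output (1, 'b'), add 'bb' as idx 2
Step 3: w='b' (idx 1), next='a' -> output (1, 'a'), add 'ba' as idx 3
Step 4: w='ba' (idx 3), next='b' -> output (3, 'b'), add 'bab' as idx 4
Step 5: w='bb' (idx 2), next='a' -> output (2, 'a'), add 'bba' as idx 5
Step 6: w='' (idx 0), next='a' -> output (0, 'a'), add 'a' as idx 6
Step 7: w='b' (idx 1), end of input -> output (1, '')


Encoded: [(0, 'b'), (1, 'b'), (1, 'a'), (3, 'b'), (2, 'a'), (0, 'a'), (1, '')]


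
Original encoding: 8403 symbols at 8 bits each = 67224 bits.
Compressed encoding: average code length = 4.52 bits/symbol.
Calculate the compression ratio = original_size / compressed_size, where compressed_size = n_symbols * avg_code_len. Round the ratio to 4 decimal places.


original_size = n_symbols * orig_bits = 8403 * 8 = 67224 bits
compressed_size = n_symbols * avg_code_len = 8403 * 4.52 = 37981.56 bits
ratio = original_size / compressed_size = 67224 / 37981.56 = 1.7699

Compression ratio = 1.7699


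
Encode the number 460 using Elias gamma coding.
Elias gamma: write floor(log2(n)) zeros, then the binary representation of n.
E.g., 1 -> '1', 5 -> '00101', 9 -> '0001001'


num_bits = floor(log2(460)) + 1 = 9
leading_zeros = num_bits - 1 = 8
binary(460) = 111001100

Elias gamma(460) = '00000000' + '111001100' = 00000000111001100 (17 bits)


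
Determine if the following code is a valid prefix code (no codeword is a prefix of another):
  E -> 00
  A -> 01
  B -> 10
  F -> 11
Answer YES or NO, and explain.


Checking each pair (does one codeword prefix another?):
  E='00' vs A='01': no prefix
  E='00' vs B='10': no prefix
  E='00' vs F='11': no prefix
  A='01' vs E='00': no prefix
  A='01' vs B='10': no prefix
  A='01' vs F='11': no prefix
  B='10' vs E='00': no prefix
  B='10' vs A='01': no prefix
  B='10' vs F='11': no prefix
  F='11' vs E='00': no prefix
  F='11' vs A='01': no prefix
  F='11' vs B='10': no prefix
No violation found over all pairs.

YES -- this is a valid prefix code. No codeword is a prefix of any other codeword.


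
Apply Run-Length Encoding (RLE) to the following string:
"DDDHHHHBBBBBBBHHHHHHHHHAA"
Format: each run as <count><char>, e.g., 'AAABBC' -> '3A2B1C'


Scanning runs left to right:
  i=0: run of 'D' x 3 -> '3D'
  i=3: run of 'H' x 4 -> '4H'
  i=7: run of 'B' x 7 -> '7B'
  i=14: run of 'H' x 9 -> '9H'
  i=23: run of 'A' x 2 -> '2A'

RLE = 3D4H7B9H2A


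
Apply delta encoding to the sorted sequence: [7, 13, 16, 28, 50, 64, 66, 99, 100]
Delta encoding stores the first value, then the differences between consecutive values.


First value: 7
Deltas:
  13 - 7 = 6
  16 - 13 = 3
  28 - 16 = 12
  50 - 28 = 22
  64 - 50 = 14
  66 - 64 = 2
  99 - 66 = 33
  100 - 99 = 1


Delta encoded: [7, 6, 3, 12, 22, 14, 2, 33, 1]


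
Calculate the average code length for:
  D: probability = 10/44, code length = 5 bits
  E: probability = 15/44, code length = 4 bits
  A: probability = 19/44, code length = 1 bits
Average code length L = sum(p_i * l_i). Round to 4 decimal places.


Weighted contributions p_i * l_i:
  D: (10/44) * 5 = 50/44
  E: (15/44) * 4 = 60/44
  A: (19/44) * 1 = 19/44
Sum = (50 + 60 + 19)/44 = 129/44

L = 129/44 = 2.9318 bits/symbol


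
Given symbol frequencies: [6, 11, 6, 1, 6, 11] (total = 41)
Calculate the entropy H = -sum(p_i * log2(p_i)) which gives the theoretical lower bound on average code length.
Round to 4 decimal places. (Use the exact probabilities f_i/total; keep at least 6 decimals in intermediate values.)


Per-symbol terms -p_i * log2(p_i) with p_i = f_i/41:
  p = 6/41 = 0.146341: log2(p) = -2.772590, -p*log2(p) = 0.405745
  p = 11/41 = 0.268293: log2(p) = -1.898120, -p*log2(p) = 0.509252
  p = 6/41 = 0.146341: log2(p) = -2.772590, -p*log2(p) = 0.405745
  p = 1/41 = 0.024390: log2(p) = -5.357552, -p*log2(p) = 0.130672
  p = 6/41 = 0.146341: log2(p) = -2.772590, -p*log2(p) = 0.405745
  p = 11/41 = 0.268293: log2(p) = -1.898120, -p*log2(p) = 0.509252
H = 0.405745 + 0.509252 + 0.405745 + 0.130672 + 0.405745 + 0.509252 = 2.366411

H = 2.3664 bits/symbol


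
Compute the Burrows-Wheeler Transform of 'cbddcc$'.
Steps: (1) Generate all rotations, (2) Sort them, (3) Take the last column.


Rotations (sorted):
  0: $cbddcc -> last char: c
  1: bddcc$c -> last char: c
  2: c$cbddc -> last char: c
  3: cbddcc$ -> last char: $
  4: cc$cbdd -> last char: d
  5: dcc$cbd -> last char: d
  6: ddcc$cb -> last char: b


BWT = ccc$ddb


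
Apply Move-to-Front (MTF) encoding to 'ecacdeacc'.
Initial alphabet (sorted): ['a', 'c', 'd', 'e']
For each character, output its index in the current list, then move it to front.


MTF encoding:
'e': index 3 in ['a', 'c', 'd', 'e'] -> ['e', 'a', 'c', 'd']
'c': index 2 in ['e', 'a', 'c', 'd'] -> ['c', 'e', 'a', 'd']
'a': index 2 in ['c', 'e', 'a', 'd'] -> ['a', 'c', 'e', 'd']
'c': index 1 in ['a', 'c', 'e', 'd'] -> ['c', 'a', 'e', 'd']
'd': index 3 in ['c', 'a', 'e', 'd'] -> ['d', 'c', 'a', 'e']
'e': index 3 in ['d', 'c', 'a', 'e'] -> ['e', 'd', 'c', 'a']
'a': index 3 in ['e', 'd', 'c', 'a'] -> ['a', 'e', 'd', 'c']
'c': index 3 in ['a', 'e', 'd', 'c'] -> ['c', 'a', 'e', 'd']
'c': index 0 in ['c', 'a', 'e', 'd'] -> ['c', 'a', 'e', 'd']


Output: [3, 2, 2, 1, 3, 3, 3, 3, 0]


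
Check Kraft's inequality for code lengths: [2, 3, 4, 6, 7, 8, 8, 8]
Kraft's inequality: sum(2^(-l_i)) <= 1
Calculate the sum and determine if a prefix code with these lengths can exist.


Sum = 2^(-2) + 2^(-3) + 2^(-4) + 2^(-6) + 2^(-7) + 2^(-8) + 2^(-8) + 2^(-8)
    = 0.25 + 0.125 + 0.0625 + 0.015625 + 0.0078125 + 0.00390625 + 0.00390625 + 0.00390625
    = 121/256 = 0.47265625
Since 0.47265625 <= 1, Kraft's inequality IS satisfied.
A prefix code with these lengths CAN exist.

Kraft sum = 0.47265625. Satisfied.


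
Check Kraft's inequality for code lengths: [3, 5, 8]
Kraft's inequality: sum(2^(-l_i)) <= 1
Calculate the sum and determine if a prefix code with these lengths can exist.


Sum = 2^(-3) + 2^(-5) + 2^(-8)
    = 0.125 + 0.03125 + 0.00390625
    = 41/256 = 0.16015625
Since 0.16015625 <= 1, Kraft's inequality IS satisfied.
A prefix code with these lengths CAN exist.

Kraft sum = 0.16015625. Satisfied.


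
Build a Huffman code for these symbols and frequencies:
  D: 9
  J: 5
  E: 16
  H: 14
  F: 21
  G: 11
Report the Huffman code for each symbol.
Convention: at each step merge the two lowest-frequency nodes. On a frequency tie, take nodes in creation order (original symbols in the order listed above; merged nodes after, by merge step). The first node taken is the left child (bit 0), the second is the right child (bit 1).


Huffman tree construction:
Step 1: Merge J(5) + D(9) = 14
Step 2: Merge G(11) + H(14) = 25
Step 3: Merge (J+D)(14) + E(16) = 30
Step 4: Merge F(21) + (G+H)(25) = 46
Step 5: Merge ((J+D)+E)(30) + (F+(G+H))(46) = 76
Read each symbol's code off the tree from the root (left child = 0, right child = 1).

Codes:
  D: 001 (length 3)
  J: 000 (length 3)
  E: 01 (length 2)
  H: 111 (length 3)
  F: 10 (length 2)
  G: 110 (length 3)
Average code length: 191/76 = 2.5132 bits/symbol


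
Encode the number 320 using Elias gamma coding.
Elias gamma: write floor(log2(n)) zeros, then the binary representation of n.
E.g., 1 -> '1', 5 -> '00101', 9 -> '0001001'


num_bits = floor(log2(320)) + 1 = 9
leading_zeros = num_bits - 1 = 8
binary(320) = 101000000

Elias gamma(320) = '00000000' + '101000000' = 00000000101000000 (17 bits)


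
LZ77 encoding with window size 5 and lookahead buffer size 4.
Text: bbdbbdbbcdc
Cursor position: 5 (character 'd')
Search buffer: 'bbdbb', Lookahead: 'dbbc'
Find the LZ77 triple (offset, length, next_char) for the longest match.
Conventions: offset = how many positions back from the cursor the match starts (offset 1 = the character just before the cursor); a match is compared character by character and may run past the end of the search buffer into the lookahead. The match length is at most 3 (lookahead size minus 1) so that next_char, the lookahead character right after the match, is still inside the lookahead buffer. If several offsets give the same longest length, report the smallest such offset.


Try each offset into the search buffer:
  offset=1 (pos 4, char 'b'): match length 0
  offset=2 (pos 3, char 'b'): match length 0
  offset=3 (pos 2, char 'd'): match length 3
  offset=4 (pos 1, char 'b'): match length 0
  offset=5 (pos 0, char 'b'): match length 0
Longest match has length 3 at offset 3.
next_char = character at position 5 + 3 = 8 -> 'c'

Best match: offset=3, length=3 (matching 'dbb' starting at position 2)
LZ77 triple: (3, 3, 'c')


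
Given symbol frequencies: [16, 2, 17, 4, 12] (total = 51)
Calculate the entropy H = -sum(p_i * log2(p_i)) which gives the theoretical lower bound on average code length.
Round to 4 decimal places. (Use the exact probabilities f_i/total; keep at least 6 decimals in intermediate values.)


Per-symbol terms -p_i * log2(p_i) with p_i = f_i/51:
  p = 16/51 = 0.313725: log2(p) = -1.672425, -p*log2(p) = 0.524682
  p = 2/51 = 0.039216: log2(p) = -4.672425, -p*log2(p) = 0.183232
  p = 17/51 = 0.333333: log2(p) = -1.584963, -p*log2(p) = 0.528321
  p = 4/51 = 0.078431: log2(p) = -3.672425, -p*log2(p) = 0.288033
  p = 12/51 = 0.235294: log2(p) = -2.087463, -p*log2(p) = 0.491168
H = 0.524682 + 0.183232 + 0.528321 + 0.288033 + 0.491168 = 2.015436

H = 2.0154 bits/symbol


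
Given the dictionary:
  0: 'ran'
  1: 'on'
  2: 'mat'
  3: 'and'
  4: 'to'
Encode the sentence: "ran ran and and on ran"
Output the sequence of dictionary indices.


Look up each word in the dictionary:
  'ran' -> 0
  'ran' -> 0
  'and' -> 3
  'and' -> 3
  'on' -> 1
  'ran' -> 0

Encoded: [0, 0, 3, 3, 1, 0]


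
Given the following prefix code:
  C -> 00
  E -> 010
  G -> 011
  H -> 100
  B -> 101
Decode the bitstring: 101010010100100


Decoding step by step:
Bits 101 -> B
Bits 010 -> E
Bits 010 -> E
Bits 100 -> H
Bits 100 -> H


Decoded message: BEEHH


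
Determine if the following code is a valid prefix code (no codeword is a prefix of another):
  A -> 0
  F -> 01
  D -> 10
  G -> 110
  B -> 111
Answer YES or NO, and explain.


Checking each pair (does one codeword prefix another?):
  A='0' vs F='01': prefix -- VIOLATION

NO -- this is NOT a valid prefix code. A (0) is a prefix of F (01).


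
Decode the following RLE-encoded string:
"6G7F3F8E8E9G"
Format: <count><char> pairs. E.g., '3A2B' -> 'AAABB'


Expanding each <count><char> pair:
  6G -> 'GGGGGG'
  7F -> 'FFFFFFF'
  3F -> 'FFF'
  8E -> 'EEEEEEEE'
  8E -> 'EEEEEEEE'
  9G -> 'GGGGGGGGG'

Decoded = GGGGGGFFFFFFFFFFEEEEEEEEEEEEEEEEGGGGGGGGG


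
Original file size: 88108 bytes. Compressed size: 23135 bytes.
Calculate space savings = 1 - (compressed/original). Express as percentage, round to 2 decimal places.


ratio = compressed/original = 23135/88108 = 0.262575
savings = 1 - ratio = 1 - 0.262575 = 0.737425
as a percentage: 0.737425 * 100 = 73.74%

Space savings = 1 - 23135/88108 = 73.74%


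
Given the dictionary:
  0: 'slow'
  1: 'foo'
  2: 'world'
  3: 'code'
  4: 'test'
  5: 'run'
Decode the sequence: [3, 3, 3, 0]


Look up each index in the dictionary:
  3 -> 'code'
  3 -> 'code'
  3 -> 'code'
  0 -> 'slow'

Decoded: "code code code slow"


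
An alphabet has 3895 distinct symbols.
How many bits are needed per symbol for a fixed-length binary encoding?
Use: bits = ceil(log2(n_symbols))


log2(3895) = 11.9274
Bracket: 2^11 = 2048 < 3895 <= 2^12 = 4096
So ceil(log2(3895)) = 12

bits = ceil(log2(3895)) = ceil(11.9274) = 12 bits


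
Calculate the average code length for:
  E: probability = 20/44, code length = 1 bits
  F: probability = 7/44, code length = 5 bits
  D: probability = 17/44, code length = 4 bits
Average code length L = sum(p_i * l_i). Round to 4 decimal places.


Weighted contributions p_i * l_i:
  E: (20/44) * 1 = 20/44
  F: (7/44) * 5 = 35/44
  D: (17/44) * 4 = 68/44
Sum = (20 + 35 + 68)/44 = 123/44

L = 123/44 = 2.7955 bits/symbol


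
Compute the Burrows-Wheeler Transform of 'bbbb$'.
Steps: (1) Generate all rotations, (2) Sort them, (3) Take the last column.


Rotations (sorted):
  0: $bbbb -> last char: b
  1: b$bbb -> last char: b
  2: bb$bb -> last char: b
  3: bbb$b -> last char: b
  4: bbbb$ -> last char: $


BWT = bbbb$


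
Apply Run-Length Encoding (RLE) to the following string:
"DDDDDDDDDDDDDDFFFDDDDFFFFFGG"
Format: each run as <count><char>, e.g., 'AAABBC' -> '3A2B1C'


Scanning runs left to right:
  i=0: run of 'D' x 14 -> '14D'
  i=14: run of 'F' x 3 -> '3F'
  i=17: run of 'D' x 4 -> '4D'
  i=21: run of 'F' x 5 -> '5F'
  i=26: run of 'G' x 2 -> '2G'

RLE = 14D3F4D5F2G


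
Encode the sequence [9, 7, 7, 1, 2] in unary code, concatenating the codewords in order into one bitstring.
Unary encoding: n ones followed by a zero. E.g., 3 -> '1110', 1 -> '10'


Encode each number as n ones followed by a terminating 0:
  9 -> 1111111110 (10 bits)
  7 -> 11111110 (8 bits)
  7 -> 11111110 (8 bits)
  1 -> 10 (2 bits)
  2 -> 110 (3 bits)
Total length = 10 + 8 + 8 + 2 + 3 = 31 bits.

Unary([9, 7, 7, 1, 2]) = 1111111110111111101111111010110 (31 bits)


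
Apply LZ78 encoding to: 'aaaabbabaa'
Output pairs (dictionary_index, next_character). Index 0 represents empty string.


LZ78 encoding steps:
Dictionary: {0: ''}
Step 1: w='' (idx 0), next='a' -> output (0, 'a'), add 'a' as idx 1
Step 2: w='a' (idx 1), next='a' -> output (1, 'a'), add 'aa' as idx 2
Step 3: w='a' (idx 1), next='b' -> output (1, 'b'), add 'ab' as idx 3
Step 4: w='' (idx 0), next='b' -> output (0, 'b'), add 'b' as idx 4
Step 5: w='ab' (idx 3), next='a' -> output (3, 'a'), add 'aba' as idx 5
Step 6: w='a' (idx 1), end of input -> output (1, '')


Encoded: [(0, 'a'), (1, 'a'), (1, 'b'), (0, 'b'), (3, 'a'), (1, '')]


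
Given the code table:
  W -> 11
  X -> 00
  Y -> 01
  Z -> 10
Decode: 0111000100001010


Decoding:
01 -> Y
11 -> W
00 -> X
01 -> Y
00 -> X
00 -> X
10 -> Z
10 -> Z


Result: YWXYXXZZ


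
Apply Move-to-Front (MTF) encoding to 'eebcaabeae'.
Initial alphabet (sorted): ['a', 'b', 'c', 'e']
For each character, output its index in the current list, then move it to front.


MTF encoding:
'e': index 3 in ['a', 'b', 'c', 'e'] -> ['e', 'a', 'b', 'c']
'e': index 0 in ['e', 'a', 'b', 'c'] -> ['e', 'a', 'b', 'c']
'b': index 2 in ['e', 'a', 'b', 'c'] -> ['b', 'e', 'a', 'c']
'c': index 3 in ['b', 'e', 'a', 'c'] -> ['c', 'b', 'e', 'a']
'a': index 3 in ['c', 'b', 'e', 'a'] -> ['a', 'c', 'b', 'e']
'a': index 0 in ['a', 'c', 'b', 'e'] -> ['a', 'c', 'b', 'e']
'b': index 2 in ['a', 'c', 'b', 'e'] -> ['b', 'a', 'c', 'e']
'e': index 3 in ['b', 'a', 'c', 'e'] -> ['e', 'b', 'a', 'c']
'a': index 2 in ['e', 'b', 'a', 'c'] -> ['a', 'e', 'b', 'c']
'e': index 1 in ['a', 'e', 'b', 'c'] -> ['e', 'a', 'b', 'c']


Output: [3, 0, 2, 3, 3, 0, 2, 3, 2, 1]


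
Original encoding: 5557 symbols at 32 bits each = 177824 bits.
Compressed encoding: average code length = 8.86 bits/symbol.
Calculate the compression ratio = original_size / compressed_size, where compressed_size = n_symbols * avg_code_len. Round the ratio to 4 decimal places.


original_size = n_symbols * orig_bits = 5557 * 32 = 177824 bits
compressed_size = n_symbols * avg_code_len = 5557 * 8.86 = 49235.02 bits
ratio = original_size / compressed_size = 177824 / 49235.02 = 3.6117

Compression ratio = 3.6117
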